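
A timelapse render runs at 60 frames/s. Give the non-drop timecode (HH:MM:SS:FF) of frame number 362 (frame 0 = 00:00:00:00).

00:00:06:02

362 ÷ 60 = 6 full seconds, remainder 2 frames.
6 s = 0 h 0 min 6 s.
Timecode: 00:00:06:02.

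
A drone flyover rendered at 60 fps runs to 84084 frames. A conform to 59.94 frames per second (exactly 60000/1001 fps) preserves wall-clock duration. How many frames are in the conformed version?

Target frames = source frames × (target rate / source rate) = 84084 × (60000/1001)/(60) = 84084 × 1000/1001 = 84000.

84000 frames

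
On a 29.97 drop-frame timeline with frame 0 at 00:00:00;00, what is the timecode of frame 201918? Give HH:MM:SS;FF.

01:52:17;10

Ten DF minutes hold 17982 frames, so frame 201918 lies in block 11 (frames 197802–215783) with 4116 frames into that block.
The block's first minute is 1800 frames and the rest 1798 each; 4116 frames reaches minute 2, so 11 × 18 + 2 × 2 = 202 labels have been skipped so far.
Adding those back, label number 201918 + 202 = 202120 at 30 labels/s is 6737 s + 10 f = 1 h 52 min 17 s frame 10, i.e. 01:52:17;10.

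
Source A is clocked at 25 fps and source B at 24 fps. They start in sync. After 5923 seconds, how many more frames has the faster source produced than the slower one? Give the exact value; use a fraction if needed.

A emits 25 × 5923 = 148075 frames; B emits 24 × 5923 = 142152.
Difference = 5923 frames; B is behind A.

5923 frames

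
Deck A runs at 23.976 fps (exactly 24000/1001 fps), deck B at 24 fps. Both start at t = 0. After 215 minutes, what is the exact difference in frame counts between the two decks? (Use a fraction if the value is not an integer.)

309600/1001 frames

215 min = 12900 s.
A emits 24000/1001 × 12900 = 309600000/1001 frames; B emits 24 × 12900 = 309600.
Difference = 309600/1001 frames (≈ 309.2907); B is ahead of A.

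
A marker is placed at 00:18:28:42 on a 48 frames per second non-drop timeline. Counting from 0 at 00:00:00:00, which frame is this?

Total seconds to the label: (0 × 3600 + 18 × 60 + 28) = 1108.
Frame index = 1108 × 48 + 42 = 53226.

frame 53226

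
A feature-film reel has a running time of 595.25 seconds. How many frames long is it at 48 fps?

28572 frames

Frames = 595.25 × 48 = 28572.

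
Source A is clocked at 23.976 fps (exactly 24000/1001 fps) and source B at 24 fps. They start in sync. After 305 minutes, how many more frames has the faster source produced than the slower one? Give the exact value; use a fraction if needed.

439200/1001 frames

305 min = 18300 s.
A emits 24000/1001 × 18300 = 439200000/1001 frames; B emits 24 × 18300 = 439200.
Difference = 439200/1001 frames (≈ 438.7612); B is ahead of A.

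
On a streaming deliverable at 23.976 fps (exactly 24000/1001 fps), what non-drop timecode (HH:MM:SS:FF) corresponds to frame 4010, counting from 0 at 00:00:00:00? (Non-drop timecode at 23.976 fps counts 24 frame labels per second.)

4010 ÷ 24 = 167 full seconds, remainder 2 frames.
167 s = 0 h 2 min 47 s.
Timecode: 00:02:47:02.

00:02:47:02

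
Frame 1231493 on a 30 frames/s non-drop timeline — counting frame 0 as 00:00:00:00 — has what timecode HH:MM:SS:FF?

1231493 ÷ 30 = 41049 full seconds, remainder 23 frames.
41049 s = 11 h 24 min 9 s.
Timecode: 11:24:09:23.

11:24:09:23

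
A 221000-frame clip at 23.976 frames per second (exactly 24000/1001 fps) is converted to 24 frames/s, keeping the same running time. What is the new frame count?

221221 frames

Target frames = source frames × (target rate / source rate) = 221000 × (24)/(24000/1001) = 221000 × 1001/1000 = 221221.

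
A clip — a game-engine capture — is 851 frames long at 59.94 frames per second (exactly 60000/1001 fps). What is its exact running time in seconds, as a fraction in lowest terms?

Running time = 851 ÷ (60000/1001) = 851 × 1001/60000 = 851851/60000 s.

851851/60000 seconds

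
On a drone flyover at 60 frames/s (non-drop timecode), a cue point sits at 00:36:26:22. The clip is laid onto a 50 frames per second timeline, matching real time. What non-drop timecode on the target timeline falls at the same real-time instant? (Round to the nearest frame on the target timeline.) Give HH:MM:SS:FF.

00:36:26:18

Source frame index: (0×3600 + 36×60 + 26) × 60 + 22 = 131182.
Real time: 131182 / (60) = 65591/30 s.
Target frame: (65591/30) × (50) = 327955/3 ≈ 109318.333 → 109318.
At 50 labels/s: frame 109318 → 00:36:26:18.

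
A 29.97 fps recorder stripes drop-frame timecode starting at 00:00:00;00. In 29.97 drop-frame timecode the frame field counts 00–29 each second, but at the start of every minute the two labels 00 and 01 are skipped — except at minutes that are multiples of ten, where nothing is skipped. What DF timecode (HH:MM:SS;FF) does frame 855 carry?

Ten DF minutes hold 17982 frames, so frame 855 lies in block 0 (frames 0–17981) with 855 frames into that block.
The block's first minute is 1800 frames and the rest 1798 each; 855 frames reaches minute 0, so 0 × 18 + 0 × 2 = 0 labels have been skipped so far.
Adding those back, label number 855 + 0 = 855 at 30 labels/s is 28 s + 15 f = 0 h 0 min 28 s frame 15, i.e. 00:00:28;15.

00:00:28;15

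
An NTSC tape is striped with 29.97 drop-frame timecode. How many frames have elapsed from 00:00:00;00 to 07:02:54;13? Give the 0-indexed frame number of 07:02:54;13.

760473

Complete 10-minute blocks: 42, each 17982 frames → 755244.
Remaining 2 whole minutes in the current block: 1800 + 1 × 1798 = 3598 frames.
Within the current minute: 54 × 30 + 13 − 2 = 1631 (labels ;00/;01 skipped at this minute). Total = 755244 + 3598 + 1631 = 760473.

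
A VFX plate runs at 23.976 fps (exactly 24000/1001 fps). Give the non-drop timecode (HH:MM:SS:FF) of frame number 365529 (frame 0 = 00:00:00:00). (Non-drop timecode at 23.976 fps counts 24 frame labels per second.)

365529 ÷ 24 = 15230 full seconds, remainder 9 frames.
15230 s = 4 h 13 min 50 s.
Timecode: 04:13:50:09.

04:13:50:09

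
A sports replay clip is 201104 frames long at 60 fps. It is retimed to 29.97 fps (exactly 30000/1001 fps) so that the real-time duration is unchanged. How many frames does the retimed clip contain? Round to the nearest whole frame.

100452 frames

Frames at target rate = 201104 × (30000/1001) / (60) = 100552000/1001 ≈ 100451.548.
Nearest whole frame: 100452.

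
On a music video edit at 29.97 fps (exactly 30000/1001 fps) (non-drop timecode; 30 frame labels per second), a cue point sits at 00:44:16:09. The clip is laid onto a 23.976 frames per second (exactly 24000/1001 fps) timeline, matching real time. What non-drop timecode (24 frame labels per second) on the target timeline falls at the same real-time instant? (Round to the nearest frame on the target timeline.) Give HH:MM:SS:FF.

00:44:16:07

Source frame index: (0×3600 + 44×60 + 16) × 30 + 9 = 79689.
Real time: 79689 / (30000/1001) = 26589563/10000 s.
Target frame: (26589563/10000) × (24000/1001) = 318756/5 ≈ 63751.200 → 63751.
At 24 labels/s: frame 63751 → 00:44:16:07.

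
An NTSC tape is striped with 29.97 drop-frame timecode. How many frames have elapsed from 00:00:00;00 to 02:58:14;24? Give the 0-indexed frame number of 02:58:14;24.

320522

Complete 10-minute blocks: 17, each 17982 frames → 305694.
Remaining 8 whole minutes in the current block: 1800 + 7 × 1798 = 14386 frames.
Within the current minute: 14 × 30 + 24 − 2 = 442 (labels ;00/;01 skipped at this minute). Total = 305694 + 14386 + 442 = 320522.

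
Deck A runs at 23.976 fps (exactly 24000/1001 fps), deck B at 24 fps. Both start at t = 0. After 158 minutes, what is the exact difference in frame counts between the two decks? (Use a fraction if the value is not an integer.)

227520/1001 frames

158 min = 9480 s.
A emits 24000/1001 × 9480 = 227520000/1001 frames; B emits 24 × 9480 = 227520.
Difference = 227520/1001 frames (≈ 227.2927); B is ahead of A.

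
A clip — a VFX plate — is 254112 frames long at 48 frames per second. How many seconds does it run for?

Running time = 254112 / (48) = 5294 s.

5294 seconds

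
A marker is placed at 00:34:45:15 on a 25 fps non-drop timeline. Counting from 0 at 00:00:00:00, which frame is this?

Total seconds to the label: (0 × 3600 + 34 × 60 + 45) = 2085.
Frame index = 2085 × 25 + 15 = 52140.

frame 52140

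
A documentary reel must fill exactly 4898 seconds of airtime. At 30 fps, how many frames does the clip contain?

146940 frames

Frames = 4898 × 30 = 146940.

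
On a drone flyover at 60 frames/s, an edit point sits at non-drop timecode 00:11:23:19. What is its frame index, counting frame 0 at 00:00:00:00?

40999

Total seconds to the label: (0 × 3600 + 11 × 60 + 23) = 683.
Frame index = 683 × 60 + 19 = 40999.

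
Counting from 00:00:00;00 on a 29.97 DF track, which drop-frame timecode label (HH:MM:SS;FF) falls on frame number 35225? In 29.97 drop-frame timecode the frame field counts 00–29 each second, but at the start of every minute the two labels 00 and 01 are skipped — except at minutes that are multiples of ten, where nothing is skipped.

00:19:35;11

Each 10-minute DF block holds 10 × 60 × 30 − 9 × 2 = 17982 frames. 35225 ÷ 17982 → 1 full block, remainder 17243.
Within the partial block the first minute is 1800 frames and each further minute 1798, so 9 further minute boundaries passed. Total skipped labels = 18 × 1 + 2 × 9 = 36.
Non-drop label index = 35225 + 36 = 35261; at 30 labels/s that is 00:19:35:11, i.e. DF 00:19:35;11.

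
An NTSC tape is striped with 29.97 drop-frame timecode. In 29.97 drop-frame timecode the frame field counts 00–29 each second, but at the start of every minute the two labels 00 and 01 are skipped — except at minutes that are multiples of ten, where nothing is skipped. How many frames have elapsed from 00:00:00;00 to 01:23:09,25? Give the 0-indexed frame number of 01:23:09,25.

As if non-drop at 30 labels/s: (1 × 3600 + 23 × 60 + 9) × 30 + 25 = 149695.
Minute boundaries passed: 83; those not divisible by 10: 83 − 8 = 75; dropped labels = 2 × 75 = 150.
Actual frame index = 149695 − 150 = 149545.

149545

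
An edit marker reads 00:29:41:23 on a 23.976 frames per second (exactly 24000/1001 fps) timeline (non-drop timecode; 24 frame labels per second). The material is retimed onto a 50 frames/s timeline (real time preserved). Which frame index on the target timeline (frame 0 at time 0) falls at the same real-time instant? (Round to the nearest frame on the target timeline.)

Source frame index: (0×3600 + 29×60 + 41) × 24 + 23 = 42767.
Real time: 42767 / (24000/1001) = 42809767/24000 s.
Target frame: (42809767/24000) × (50) = 42809767/480 ≈ 89187.015 → 89187.

frame 89187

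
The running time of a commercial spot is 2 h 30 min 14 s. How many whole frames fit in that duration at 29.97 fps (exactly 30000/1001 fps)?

2 h 30 min 14 s = 9014 s.
Frames = 9014 × 30000/1001 = 270420000/1001 ≈ 270149.8501.
Complete frames: 270149.

270149 frames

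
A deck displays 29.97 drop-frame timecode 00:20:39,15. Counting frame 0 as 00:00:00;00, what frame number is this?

37149

As if non-drop at 30 labels/s: (0 × 3600 + 20 × 60 + 39) × 30 + 15 = 37185.
Minute boundaries passed: 20; those not divisible by 10: 20 − 2 = 18; dropped labels = 2 × 18 = 36.
Actual frame index = 37185 − 36 = 37149.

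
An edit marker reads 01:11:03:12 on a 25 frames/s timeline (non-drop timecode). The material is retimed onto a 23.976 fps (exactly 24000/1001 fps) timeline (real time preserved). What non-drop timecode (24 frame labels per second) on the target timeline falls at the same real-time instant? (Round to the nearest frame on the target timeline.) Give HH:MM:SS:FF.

01:10:59:05

Source frame index: (1×3600 + 11×60 + 3) × 25 + 12 = 106587.
Real time: 106587 / (25) = 106587/25 s.
Target frame: (106587/25) × (24000/1001) = 7871040/77 ≈ 102221.299 → 102221.
At 24 labels/s: frame 102221 → 01:10:59:05.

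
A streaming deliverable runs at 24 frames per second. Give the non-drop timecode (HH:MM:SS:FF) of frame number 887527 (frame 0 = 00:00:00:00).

887527 ÷ 24 = 36980 full seconds, remainder 7 frames.
36980 s = 10 h 16 min 20 s.
Timecode: 10:16:20:07.

10:16:20:07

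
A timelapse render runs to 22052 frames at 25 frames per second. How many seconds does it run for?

882.08 seconds

Running time = 22052 / (25) = 882.08 s.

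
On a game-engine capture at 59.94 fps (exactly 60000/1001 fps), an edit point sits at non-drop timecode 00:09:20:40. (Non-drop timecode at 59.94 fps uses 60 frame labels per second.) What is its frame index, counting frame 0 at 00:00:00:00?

frame 33640

Total seconds to the label: (0 × 3600 + 9 × 60 + 20) = 560.
Frame index = 560 × 60 + 40 = 33640.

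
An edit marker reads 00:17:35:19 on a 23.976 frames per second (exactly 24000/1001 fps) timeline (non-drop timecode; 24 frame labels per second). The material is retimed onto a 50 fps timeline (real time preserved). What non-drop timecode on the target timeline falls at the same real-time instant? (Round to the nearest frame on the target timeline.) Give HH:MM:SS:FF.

Source frame index: (0×3600 + 17×60 + 35) × 24 + 19 = 25339.
Real time: 25339 / (24000/1001) = 25364339/24000 s.
Target frame: (25364339/24000) × (50) = 25364339/480 ≈ 52842.373 → 52842.
At 50 labels/s: frame 52842 → 00:17:36:42.

00:17:36:42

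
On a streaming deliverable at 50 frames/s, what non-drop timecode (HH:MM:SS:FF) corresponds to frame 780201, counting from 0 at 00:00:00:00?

04:20:04:01

780201 ÷ 50 = 15604 full seconds, remainder 1 frame.
15604 s = 4 h 20 min 4 s.
Timecode: 04:20:04:01.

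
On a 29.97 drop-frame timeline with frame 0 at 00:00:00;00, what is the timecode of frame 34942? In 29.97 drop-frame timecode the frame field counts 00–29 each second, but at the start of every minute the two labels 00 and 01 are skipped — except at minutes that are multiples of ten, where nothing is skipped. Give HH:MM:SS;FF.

Each 10-minute DF block holds 10 × 60 × 30 − 9 × 2 = 17982 frames. 34942 ÷ 17982 → 1 full block, remainder 16960.
Within the partial block the first minute is 1800 frames and each further minute 1798, so 9 further minute boundaries passed. Total skipped labels = 18 × 1 + 2 × 9 = 36.
Non-drop label index = 34942 + 36 = 34978; at 30 labels/s that is 00:19:25:28, i.e. DF 00:19:25;28.

00:19:25;28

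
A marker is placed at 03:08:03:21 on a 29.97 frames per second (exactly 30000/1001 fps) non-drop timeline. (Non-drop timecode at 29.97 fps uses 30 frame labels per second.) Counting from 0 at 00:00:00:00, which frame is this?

338511

Total seconds to the label: (3 × 3600 + 8 × 60 + 3) = 11283.
Frame index = 11283 × 30 + 21 = 338511.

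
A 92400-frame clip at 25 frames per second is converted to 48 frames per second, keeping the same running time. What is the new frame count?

Target frames = source frames × (target rate / source rate) = 92400 × (48)/(25) = 92400 × 48/25 = 177408.

177408 frames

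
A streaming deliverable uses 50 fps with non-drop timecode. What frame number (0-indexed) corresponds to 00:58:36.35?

175835

Total seconds to the label: (0 × 3600 + 58 × 60 + 36) = 3516.
Frame index = 3516 × 50 + 35 = 175835.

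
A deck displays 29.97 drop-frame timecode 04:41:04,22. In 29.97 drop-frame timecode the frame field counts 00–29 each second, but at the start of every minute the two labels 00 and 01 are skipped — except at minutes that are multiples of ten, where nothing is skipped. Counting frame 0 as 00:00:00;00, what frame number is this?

505436

Complete 10-minute blocks: 28, each 17982 frames → 503496.
Remaining 1 whole minute in the current block: 1800 + 0 × 1798 = 1800 frames.
Within the current minute: 4 × 30 + 22 − 2 = 140 (labels ;00/;01 skipped at this minute). Total = 503496 + 1800 + 140 = 505436.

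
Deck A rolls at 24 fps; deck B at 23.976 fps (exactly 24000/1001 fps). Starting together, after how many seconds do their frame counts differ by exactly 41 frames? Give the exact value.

The gap grows by |24000/1001 − 24| = 24/1001 frames per second.
Time for a 41-frame gap: 41 ÷ (24/1001) = 41041/24 s.

41041/24 seconds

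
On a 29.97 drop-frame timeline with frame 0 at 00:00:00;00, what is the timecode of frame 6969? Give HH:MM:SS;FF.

Each 10-minute DF block holds 10 × 60 × 30 − 9 × 2 = 17982 frames. 6969 ÷ 17982 → 0 full blocks, remainder 6969.
Within the partial block the first minute is 1800 frames and each further minute 1798, so 3 further minute boundaries passed. Total skipped labels = 18 × 0 + 2 × 3 = 6.
Non-drop label index = 6969 + 6 = 6975; at 30 labels/s that is 00:03:52:15, i.e. DF 00:03:52;15.

00:03:52;15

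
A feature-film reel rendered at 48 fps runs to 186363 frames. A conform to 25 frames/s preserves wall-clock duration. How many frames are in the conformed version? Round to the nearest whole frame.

97064 frames

Frames at target rate = 186363 × (25) / (48) = 1553025/16 ≈ 97064.062.
Nearest whole frame: 97064.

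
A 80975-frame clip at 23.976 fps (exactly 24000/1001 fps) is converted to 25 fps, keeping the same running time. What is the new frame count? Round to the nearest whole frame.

84433 frames

Frames at target rate = 80975 × (25) / (24000/1001) = 16211195/192 ≈ 84433.307.
Nearest whole frame: 84433.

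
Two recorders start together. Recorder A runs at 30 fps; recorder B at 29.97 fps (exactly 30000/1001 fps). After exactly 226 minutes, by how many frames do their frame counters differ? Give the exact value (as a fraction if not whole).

406800/1001 frames

226 min = 13560 s.
A emits 30 × 13560 = 406800 frames; B emits 30000/1001 × 13560 = 406800000/1001.
Difference = 406800/1001 frames (≈ 406.3936); B is behind A.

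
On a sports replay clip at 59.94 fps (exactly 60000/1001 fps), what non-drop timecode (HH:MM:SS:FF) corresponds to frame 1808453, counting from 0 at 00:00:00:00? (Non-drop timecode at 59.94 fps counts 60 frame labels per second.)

08:22:20:53

1808453 ÷ 60 = 30140 full seconds, remainder 53 frames.
30140 s = 8 h 22 min 20 s.
Timecode: 08:22:20:53.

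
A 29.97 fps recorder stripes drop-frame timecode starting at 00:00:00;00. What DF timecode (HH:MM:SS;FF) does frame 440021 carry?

04:04:42;01

Ten DF minutes hold 17982 frames, so frame 440021 lies in block 24 (frames 431568–449549) with 8453 frames into that block.
The block's first minute is 1800 frames and the rest 1798 each; 8453 frames reaches minute 4, so 24 × 18 + 4 × 2 = 440 labels have been skipped so far.
Adding those back, label number 440021 + 440 = 440461 at 30 labels/s is 14682 s + 1 f = 4 h 4 min 42 s frame 1, i.e. 04:04:42;01.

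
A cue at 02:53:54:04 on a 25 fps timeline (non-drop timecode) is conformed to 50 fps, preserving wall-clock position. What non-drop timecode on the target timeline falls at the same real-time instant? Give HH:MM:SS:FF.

02:53:54:08

Source frame index: (2×3600 + 53×60 + 54) × 25 + 4 = 260854.
Real time: 260854 / (25) = 260854/25 s.
Target frame: (260854/25) × (50) = 521708.
At 50 labels/s: frame 521708 → 02:53:54:08.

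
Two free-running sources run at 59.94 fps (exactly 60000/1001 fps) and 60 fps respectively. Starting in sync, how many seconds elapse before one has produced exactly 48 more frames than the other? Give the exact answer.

800.8 seconds

The gap grows by |60 − 60000/1001| = 60/1001 frames per second.
Time for a 48-frame gap: 48 ÷ (60/1001) = 800.8 s.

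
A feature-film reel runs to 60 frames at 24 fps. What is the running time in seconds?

Running time = 60 / (24) = 2.5 s.

2.5 seconds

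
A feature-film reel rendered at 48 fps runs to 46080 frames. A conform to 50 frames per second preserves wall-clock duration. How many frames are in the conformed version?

Target frames = source frames × (target rate / source rate) = 46080 × (50)/(48) = 46080 × 25/24 = 48000.

48000 frames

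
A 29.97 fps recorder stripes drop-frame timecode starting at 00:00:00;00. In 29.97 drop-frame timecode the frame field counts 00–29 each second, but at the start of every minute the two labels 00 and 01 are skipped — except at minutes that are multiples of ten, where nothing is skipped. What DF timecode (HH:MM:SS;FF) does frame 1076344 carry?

09:58:34;02

Ten DF minutes hold 17982 frames, so frame 1076344 lies in block 59 (frames 1060938–1078919) with 15406 frames into that block.
The block's first minute is 1800 frames and the rest 1798 each; 15406 frames reaches minute 8, so 59 × 18 + 8 × 2 = 1078 labels have been skipped so far.
Adding those back, label number 1076344 + 1078 = 1077422 at 30 labels/s is 35914 s + 2 f = 9 h 58 min 34 s frame 2, i.e. 09:58:34;02.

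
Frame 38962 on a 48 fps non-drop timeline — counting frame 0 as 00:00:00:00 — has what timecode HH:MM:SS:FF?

38962 ÷ 48 = 811 full seconds, remainder 34 frames.
811 s = 0 h 13 min 31 s.
Timecode: 00:13:31:34.

00:13:31:34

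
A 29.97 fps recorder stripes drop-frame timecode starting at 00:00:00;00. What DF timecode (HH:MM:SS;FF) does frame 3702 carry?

Each 10-minute DF block holds 10 × 60 × 30 − 9 × 2 = 17982 frames. 3702 ÷ 17982 → 0 full blocks, remainder 3702.
Within the partial block the first minute is 1800 frames and each further minute 1798, so 2 further minute boundaries passed. Total skipped labels = 18 × 0 + 2 × 2 = 4.
Non-drop label index = 3702 + 4 = 3706; at 30 labels/s that is 00:02:03:16, i.e. DF 00:02:03;16.

00:02:03;16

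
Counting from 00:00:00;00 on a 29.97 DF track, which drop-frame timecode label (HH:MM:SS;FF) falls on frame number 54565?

00:30:20;19

Ten DF minutes hold 17982 frames, so frame 54565 lies in block 3 (frames 53946–71927) with 619 frames into that block.
The block's first minute is 1800 frames and the rest 1798 each; 619 frames reaches minute 0, so 3 × 18 + 0 × 2 = 54 labels have been skipped so far.
Adding those back, label number 54565 + 54 = 54619 at 30 labels/s is 1820 s + 19 f = 0 h 30 min 20 s frame 19, i.e. 00:30:20;19.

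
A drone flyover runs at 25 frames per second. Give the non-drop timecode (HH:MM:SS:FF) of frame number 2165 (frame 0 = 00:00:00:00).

2165 ÷ 25 = 86 full seconds, remainder 15 frames.
86 s = 0 h 1 min 26 s.
Timecode: 00:01:26:15.

00:01:26:15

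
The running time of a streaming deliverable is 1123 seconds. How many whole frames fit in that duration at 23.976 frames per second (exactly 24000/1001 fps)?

26925 frames

Frames = 1123 × 24000/1001 = 26952000/1001 ≈ 26925.0749.
Complete frames: 26925.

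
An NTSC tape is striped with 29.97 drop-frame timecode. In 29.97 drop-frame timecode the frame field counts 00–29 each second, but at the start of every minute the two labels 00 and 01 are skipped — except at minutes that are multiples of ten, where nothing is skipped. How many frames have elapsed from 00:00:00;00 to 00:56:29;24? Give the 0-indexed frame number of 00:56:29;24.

Complete 10-minute blocks: 5, each 17982 frames → 89910.
Remaining 6 whole minutes in the current block: 1800 + 5 × 1798 = 10790 frames.
Within the current minute: 29 × 30 + 24 − 2 = 892 (labels ;00/;01 skipped at this minute). Total = 89910 + 10790 + 892 = 101592.

101592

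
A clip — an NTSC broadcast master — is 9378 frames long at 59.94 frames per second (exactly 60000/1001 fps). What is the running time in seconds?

156.4563 seconds

Running time = 9378 / (60000/1001) = 156.4563 s.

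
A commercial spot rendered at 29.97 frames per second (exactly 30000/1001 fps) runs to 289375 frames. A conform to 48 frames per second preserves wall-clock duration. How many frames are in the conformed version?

463463 frames

Target frames = source frames × (target rate / source rate) = 289375 × (48)/(30000/1001) = 289375 × 1001/625 = 463463.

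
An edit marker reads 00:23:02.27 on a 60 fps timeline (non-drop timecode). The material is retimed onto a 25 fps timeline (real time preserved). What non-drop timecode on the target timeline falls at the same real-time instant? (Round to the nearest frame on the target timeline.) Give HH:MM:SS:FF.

00:23:02:11

Source frame index: (0×3600 + 23×60 + 2) × 60 + 27 = 82947.
Real time: 82947 / (60) = 27649/20 s.
Target frame: (27649/20) × (25) = 138245/4 ≈ 34561.250 → 34561.
At 25 labels/s: frame 34561 → 00:23:02:11.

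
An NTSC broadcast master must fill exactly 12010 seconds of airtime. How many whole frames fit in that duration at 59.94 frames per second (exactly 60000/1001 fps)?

Frames = 12010 × 60000/1001 = 720600000/1001 ≈ 719880.1199.
Complete frames: 719880.

719880 frames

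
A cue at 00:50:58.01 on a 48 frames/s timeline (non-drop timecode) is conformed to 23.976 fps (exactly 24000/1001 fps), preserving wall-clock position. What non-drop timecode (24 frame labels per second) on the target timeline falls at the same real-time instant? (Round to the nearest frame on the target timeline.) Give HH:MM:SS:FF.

00:50:54:23

Source frame index: (0×3600 + 50×60 + 58) × 48 + 1 = 146785.
Real time: 146785 / (48) = 146785/48 s.
Target frame: (146785/48) × (24000/1001) = 73392500/1001 ≈ 73319.181 → 73319.
At 24 labels/s: frame 73319 → 00:50:54:23.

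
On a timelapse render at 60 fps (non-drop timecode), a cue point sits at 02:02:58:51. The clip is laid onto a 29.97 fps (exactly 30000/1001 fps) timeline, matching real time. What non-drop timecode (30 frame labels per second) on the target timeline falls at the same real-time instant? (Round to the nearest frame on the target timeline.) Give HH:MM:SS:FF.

Source frame index: (2×3600 + 2×60 + 58) × 60 + 51 = 442731.
Real time: 442731 / (60) = 147577/20 s.
Target frame: (147577/20) × (30000/1001) = 221365500/1001 ≈ 221144.356 → 221144.
At 30 labels/s: frame 221144 → 02:02:51:14.

02:02:51:14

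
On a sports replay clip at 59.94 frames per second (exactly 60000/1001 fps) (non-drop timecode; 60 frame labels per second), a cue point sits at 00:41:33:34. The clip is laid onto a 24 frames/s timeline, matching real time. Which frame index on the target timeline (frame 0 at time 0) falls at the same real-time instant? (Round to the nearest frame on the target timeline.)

frame 59905

Source frame index: (0×3600 + 41×60 + 33) × 60 + 34 = 149614.
Real time: 149614 / (60000/1001) = 74881807/30000 s.
Target frame: (74881807/30000) × (24) = 74881807/1250 ≈ 59905.446 → 59905.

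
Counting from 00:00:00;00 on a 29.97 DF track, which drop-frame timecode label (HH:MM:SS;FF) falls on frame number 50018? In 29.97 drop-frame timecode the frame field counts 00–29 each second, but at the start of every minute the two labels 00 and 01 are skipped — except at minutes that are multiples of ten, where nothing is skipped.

00:27:48;28

Ten DF minutes hold 17982 frames, so frame 50018 lies in block 2 (frames 35964–53945) with 14054 frames into that block.
The block's first minute is 1800 frames and the rest 1798 each; 14054 frames reaches minute 7, so 2 × 18 + 7 × 2 = 50 labels have been skipped so far.
Adding those back, label number 50018 + 50 = 50068 at 30 labels/s is 1668 s + 28 f = 0 h 27 min 48 s frame 28, i.e. 00:27:48;28.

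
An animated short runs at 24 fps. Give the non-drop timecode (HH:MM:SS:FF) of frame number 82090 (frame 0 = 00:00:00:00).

00:57:00:10

82090 ÷ 24 = 3420 full seconds, remainder 10 frames.
3420 s = 0 h 57 min 0 s.
Timecode: 00:57:00:10.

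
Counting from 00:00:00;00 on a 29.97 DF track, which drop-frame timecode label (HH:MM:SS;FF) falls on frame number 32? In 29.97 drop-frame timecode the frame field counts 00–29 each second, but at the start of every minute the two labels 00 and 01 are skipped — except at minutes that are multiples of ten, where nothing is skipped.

00:00:01;02

Each 10-minute DF block holds 10 × 60 × 30 − 9 × 2 = 17982 frames. 32 ÷ 17982 → 0 full blocks, remainder 32.
Within the partial block the first minute is 1800 frames and each further minute 1798, so 0 further minute boundaries passed. Total skipped labels = 18 × 0 + 2 × 0 = 0.
Non-drop label index = 32 + 0 = 32; at 30 labels/s that is 00:00:01:02, i.e. DF 00:00:01;02.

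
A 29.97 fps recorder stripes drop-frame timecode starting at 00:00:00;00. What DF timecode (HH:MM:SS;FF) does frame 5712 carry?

00:03:10;18

Each 10-minute DF block holds 10 × 60 × 30 − 9 × 2 = 17982 frames. 5712 ÷ 17982 → 0 full blocks, remainder 5712.
Within the partial block the first minute is 1800 frames and each further minute 1798, so 3 further minute boundaries passed. Total skipped labels = 18 × 0 + 2 × 3 = 6.
Non-drop label index = 5712 + 6 = 5718; at 30 labels/s that is 00:03:10:18, i.e. DF 00:03:10;18.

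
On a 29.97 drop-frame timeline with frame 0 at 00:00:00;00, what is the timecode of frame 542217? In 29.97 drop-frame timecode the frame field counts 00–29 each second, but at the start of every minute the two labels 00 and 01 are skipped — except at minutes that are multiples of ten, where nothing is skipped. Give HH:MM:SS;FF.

05:01:31;29

Each 10-minute DF block holds 10 × 60 × 30 − 9 × 2 = 17982 frames. 542217 ÷ 17982 → 30 full blocks, remainder 2757.
Within the partial block the first minute is 1800 frames and each further minute 1798, so 1 further minute boundary passed. Total skipped labels = 18 × 30 + 2 × 1 = 542.
Non-drop label index = 542217 + 542 = 542759; at 30 labels/s that is 05:01:31:29, i.e. DF 05:01:31;29.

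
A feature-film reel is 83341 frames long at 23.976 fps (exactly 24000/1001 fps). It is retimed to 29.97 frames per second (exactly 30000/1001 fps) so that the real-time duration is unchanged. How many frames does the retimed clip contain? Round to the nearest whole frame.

Frames at target rate = 83341 × (30000/1001) / (24000/1001) = 416705/4 ≈ 104176.250.
Nearest whole frame: 104176.

104176 frames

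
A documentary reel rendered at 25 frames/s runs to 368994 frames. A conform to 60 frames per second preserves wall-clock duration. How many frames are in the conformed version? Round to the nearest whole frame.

Frames at target rate = 368994 × (60) / (25) = 4427928/5 ≈ 885585.600.
Nearest whole frame: 885586.

885586 frames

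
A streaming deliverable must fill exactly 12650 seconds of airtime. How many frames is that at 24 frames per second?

Frames = 12650 × 24 = 303600.

303600 frames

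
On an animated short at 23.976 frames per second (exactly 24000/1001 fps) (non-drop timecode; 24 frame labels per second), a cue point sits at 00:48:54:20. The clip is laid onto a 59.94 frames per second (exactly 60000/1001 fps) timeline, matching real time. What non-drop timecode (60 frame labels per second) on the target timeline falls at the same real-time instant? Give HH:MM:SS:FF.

Source frame index: (0×3600 + 48×60 + 54) × 24 + 20 = 70436.
Real time: 70436 / (24000/1001) = 17626609/6000 s.
Target frame: (17626609/6000) × (60000/1001) = 176090.
At 60 labels/s: frame 176090 → 00:48:54:50.

00:48:54:50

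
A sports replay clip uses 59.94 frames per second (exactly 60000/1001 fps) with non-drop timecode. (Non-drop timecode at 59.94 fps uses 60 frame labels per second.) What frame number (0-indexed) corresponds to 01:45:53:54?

Total seconds to the label: (1 × 3600 + 45 × 60 + 53) = 6353.
Frame index = 6353 × 60 + 54 = 381234.

frame 381234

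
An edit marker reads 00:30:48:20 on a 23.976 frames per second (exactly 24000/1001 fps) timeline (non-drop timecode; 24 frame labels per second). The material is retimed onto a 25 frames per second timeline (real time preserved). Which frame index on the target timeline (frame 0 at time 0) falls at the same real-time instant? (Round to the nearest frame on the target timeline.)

frame 46267

Source frame index: (0×3600 + 30×60 + 48) × 24 + 20 = 44372.
Real time: 44372 / (24000/1001) = 11104093/6000 s.
Target frame: (11104093/6000) × (25) = 11104093/240 ≈ 46267.054 → 46267.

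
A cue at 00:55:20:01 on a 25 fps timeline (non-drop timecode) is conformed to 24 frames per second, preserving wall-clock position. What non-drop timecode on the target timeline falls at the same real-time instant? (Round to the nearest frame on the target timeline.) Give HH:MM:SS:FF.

Source frame index: (0×3600 + 55×60 + 20) × 25 + 1 = 83001.
Real time: 83001 / (25) = 83001/25 s.
Target frame: (83001/25) × (24) = 1992024/25 ≈ 79680.960 → 79681.
At 24 labels/s: frame 79681 → 00:55:20:01.

00:55:20:01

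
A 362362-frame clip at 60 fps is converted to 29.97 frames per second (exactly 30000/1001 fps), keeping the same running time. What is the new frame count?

181000 frames

Target frames = source frames × (target rate / source rate) = 362362 × (30000/1001)/(60) = 362362 × 500/1001 = 181000.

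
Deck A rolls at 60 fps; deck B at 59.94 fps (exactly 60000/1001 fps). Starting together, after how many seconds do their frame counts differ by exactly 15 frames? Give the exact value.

The gap grows by |60000/1001 − 60| = 60/1001 frames per second.
Time for a 15-frame gap: 15 ÷ (60/1001) = 250.25 s.

250.25 seconds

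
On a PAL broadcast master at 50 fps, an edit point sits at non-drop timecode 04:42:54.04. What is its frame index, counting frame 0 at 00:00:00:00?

848704

Total seconds to the label: (4 × 3600 + 42 × 60 + 54) = 16974.
Frame index = 16974 × 50 + 4 = 848704.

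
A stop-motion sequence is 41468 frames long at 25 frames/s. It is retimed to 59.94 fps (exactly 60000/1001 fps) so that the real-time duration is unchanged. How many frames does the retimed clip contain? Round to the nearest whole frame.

99424 frames

Frames at target rate = 41468 × (60000/1001) / (25) = 14217600/143 ≈ 99423.776.
Nearest whole frame: 99424.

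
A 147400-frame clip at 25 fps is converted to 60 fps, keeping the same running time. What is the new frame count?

Target frames = source frames × (target rate / source rate) = 147400 × (60)/(25) = 147400 × 12/5 = 353760.

353760 frames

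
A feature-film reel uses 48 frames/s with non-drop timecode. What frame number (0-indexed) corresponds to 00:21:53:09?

Total seconds to the label: (0 × 3600 + 21 × 60 + 53) = 1313.
Frame index = 1313 × 48 + 9 = 63033.

frame 63033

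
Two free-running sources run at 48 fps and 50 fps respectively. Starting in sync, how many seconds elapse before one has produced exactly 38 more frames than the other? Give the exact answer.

The gap grows by |50 − 48| = 2 frames per second.
Time for a 38-frame gap: 38 ÷ (2) = 19 s.

19 seconds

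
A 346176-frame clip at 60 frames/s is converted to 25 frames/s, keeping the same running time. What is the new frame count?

144240 frames

Target frames = source frames × (target rate / source rate) = 346176 × (25)/(60) = 346176 × 5/12 = 144240.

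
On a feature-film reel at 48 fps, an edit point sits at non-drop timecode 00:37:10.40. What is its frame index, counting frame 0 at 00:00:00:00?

frame 107080

Total seconds to the label: (0 × 3600 + 37 × 60 + 10) = 2230.
Frame index = 2230 × 48 + 40 = 107080.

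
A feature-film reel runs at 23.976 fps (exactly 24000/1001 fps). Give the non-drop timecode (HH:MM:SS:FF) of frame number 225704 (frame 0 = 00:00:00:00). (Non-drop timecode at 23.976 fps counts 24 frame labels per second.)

02:36:44:08

225704 ÷ 24 = 9404 full seconds, remainder 8 frames.
9404 s = 2 h 36 min 44 s.
Timecode: 02:36:44:08.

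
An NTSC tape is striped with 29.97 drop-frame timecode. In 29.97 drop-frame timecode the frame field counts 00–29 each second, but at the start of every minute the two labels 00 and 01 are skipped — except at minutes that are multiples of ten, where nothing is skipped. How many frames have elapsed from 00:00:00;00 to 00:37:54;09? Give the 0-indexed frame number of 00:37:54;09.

68161

Complete 10-minute blocks: 3, each 17982 frames → 53946.
Remaining 7 whole minutes in the current block: 1800 + 6 × 1798 = 12588 frames.
Within the current minute: 54 × 30 + 9 − 2 = 1627 (labels ;00/;01 skipped at this minute). Total = 53946 + 12588 + 1627 = 68161.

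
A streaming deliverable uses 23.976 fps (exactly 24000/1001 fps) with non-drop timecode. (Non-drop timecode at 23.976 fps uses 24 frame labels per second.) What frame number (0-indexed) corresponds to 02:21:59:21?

204477

Total seconds to the label: (2 × 3600 + 21 × 60 + 59) = 8519.
Frame index = 8519 × 24 + 21 = 204477.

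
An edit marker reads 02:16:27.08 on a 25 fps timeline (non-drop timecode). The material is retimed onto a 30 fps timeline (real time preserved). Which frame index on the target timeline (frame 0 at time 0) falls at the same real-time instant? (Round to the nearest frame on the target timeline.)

Source frame index: (2×3600 + 16×60 + 27) × 25 + 8 = 204683.
Real time: 204683 / (25) = 204683/25 s.
Target frame: (204683/25) × (30) = 1228098/5 ≈ 245619.600 → 245620.

frame 245620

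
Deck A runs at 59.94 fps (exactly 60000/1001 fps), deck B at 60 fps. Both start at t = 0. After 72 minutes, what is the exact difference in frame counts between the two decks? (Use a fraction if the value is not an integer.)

259200/1001 frames

72 min = 4320 s.
A emits 60000/1001 × 4320 = 259200000/1001 frames; B emits 60 × 4320 = 259200.
Difference = 259200/1001 frames (≈ 258.9411); B is ahead of A.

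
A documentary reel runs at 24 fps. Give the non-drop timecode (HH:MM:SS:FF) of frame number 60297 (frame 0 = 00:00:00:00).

60297 ÷ 24 = 2512 full seconds, remainder 9 frames.
2512 s = 0 h 41 min 52 s.
Timecode: 00:41:52:09.

00:41:52:09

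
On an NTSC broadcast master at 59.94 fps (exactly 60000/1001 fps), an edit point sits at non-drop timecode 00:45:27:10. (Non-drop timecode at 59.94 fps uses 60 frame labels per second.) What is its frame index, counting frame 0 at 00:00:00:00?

Total seconds to the label: (0 × 3600 + 45 × 60 + 27) = 2727.
Frame index = 2727 × 60 + 10 = 163630.

163630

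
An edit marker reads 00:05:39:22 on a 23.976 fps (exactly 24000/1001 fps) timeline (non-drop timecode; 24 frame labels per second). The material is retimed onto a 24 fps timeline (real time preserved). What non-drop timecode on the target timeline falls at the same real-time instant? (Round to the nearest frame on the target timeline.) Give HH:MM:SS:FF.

Source frame index: (0×3600 + 5×60 + 39) × 24 + 22 = 8158.
Real time: 8158 / (24000/1001) = 4083079/12000 s.
Target frame: (4083079/12000) × (24) = 4083079/500 ≈ 8166.158 → 8166.
At 24 labels/s: frame 8166 → 00:05:40:06.

00:05:40:06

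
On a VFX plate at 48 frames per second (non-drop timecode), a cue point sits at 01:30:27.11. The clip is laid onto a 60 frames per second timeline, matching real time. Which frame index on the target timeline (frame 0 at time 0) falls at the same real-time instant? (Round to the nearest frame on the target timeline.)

frame 325634

Source frame index: (1×3600 + 30×60 + 27) × 48 + 11 = 260507.
Real time: 260507 / (48) = 260507/48 s.
Target frame: (260507/48) × (60) = 1302535/4 ≈ 325633.750 → 325634.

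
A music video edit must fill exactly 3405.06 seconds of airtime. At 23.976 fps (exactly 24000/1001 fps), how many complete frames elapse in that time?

81639 frames

Frames = 3405.06 × 24000/1001 = 81721440/1001 ≈ 81639.8002.
Complete frames: 81639.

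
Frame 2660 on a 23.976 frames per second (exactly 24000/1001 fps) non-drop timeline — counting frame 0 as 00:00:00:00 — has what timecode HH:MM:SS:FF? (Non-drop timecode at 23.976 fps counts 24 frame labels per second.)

2660 ÷ 24 = 110 full seconds, remainder 20 frames.
110 s = 0 h 1 min 50 s.
Timecode: 00:01:50:20.

00:01:50:20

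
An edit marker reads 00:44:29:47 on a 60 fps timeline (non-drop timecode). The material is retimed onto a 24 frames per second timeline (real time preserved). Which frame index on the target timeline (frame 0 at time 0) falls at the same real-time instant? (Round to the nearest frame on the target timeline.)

frame 64075

Source frame index: (0×3600 + 44×60 + 29) × 60 + 47 = 160187.
Real time: 160187 / (60) = 160187/60 s.
Target frame: (160187/60) × (24) = 320374/5 ≈ 64074.800 → 64075.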